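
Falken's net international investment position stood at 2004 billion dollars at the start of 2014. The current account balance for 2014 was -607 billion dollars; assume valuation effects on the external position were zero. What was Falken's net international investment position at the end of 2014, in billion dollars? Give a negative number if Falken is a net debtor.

With no valuation effects, change in NIIP = current account = -607
End-of-year NIIP = 2004 + (-607) = 1397

1397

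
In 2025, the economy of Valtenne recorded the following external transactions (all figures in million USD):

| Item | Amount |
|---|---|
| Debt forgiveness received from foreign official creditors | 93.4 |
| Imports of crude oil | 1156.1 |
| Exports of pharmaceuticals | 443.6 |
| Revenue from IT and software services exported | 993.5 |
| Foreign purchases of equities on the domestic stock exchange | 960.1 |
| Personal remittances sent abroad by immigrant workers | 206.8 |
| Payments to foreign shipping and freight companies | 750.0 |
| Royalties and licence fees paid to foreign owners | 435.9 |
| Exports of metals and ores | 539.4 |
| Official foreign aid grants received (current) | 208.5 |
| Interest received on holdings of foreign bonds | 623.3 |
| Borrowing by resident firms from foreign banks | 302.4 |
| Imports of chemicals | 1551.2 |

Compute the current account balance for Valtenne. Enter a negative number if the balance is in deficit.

Goods: -1156.1 + 539.4 + 443.6 - 1551.2 = -1724.3
Services: -435.9 - 750.0 + 993.5 = -192.4
Primary income: 623.3
Secondary income: 208.5 - 206.8 = 1.7
Current account = (-1724.3) + (-192.4) + 623.3 + 1.7 = -1291.7
(Excluded from the current account — capital account: debt forgiveness received from foreign official creditors 93.4; financial account: foreign purchases of equities on the domestic stock exchange 960.1, borrowing by resident firms from foreign banks 302.4.)

-1291.7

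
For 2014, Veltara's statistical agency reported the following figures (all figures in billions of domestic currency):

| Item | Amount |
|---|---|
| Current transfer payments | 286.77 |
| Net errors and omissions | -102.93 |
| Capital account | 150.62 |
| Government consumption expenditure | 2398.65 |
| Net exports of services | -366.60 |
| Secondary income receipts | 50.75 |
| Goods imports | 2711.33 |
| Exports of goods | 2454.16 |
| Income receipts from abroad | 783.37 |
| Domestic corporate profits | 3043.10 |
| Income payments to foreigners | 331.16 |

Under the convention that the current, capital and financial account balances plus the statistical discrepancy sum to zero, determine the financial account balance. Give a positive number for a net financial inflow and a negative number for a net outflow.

Goods balance = 2454.16 - 2711.33 = -257.17
Services balance = -366.60
Trade balance (goods + services) = -257.17 + (-366.60) = -623.77
Net primary income = 783.37 - 331.16 = 452.21
Net secondary income = 50.75 - 286.77 = -236.02
Current account = -623.77 + 452.21 + (-236.02) = -407.58
Financial account = -(-407.58 + 150.62 + (-102.93)) = 359.89

359.89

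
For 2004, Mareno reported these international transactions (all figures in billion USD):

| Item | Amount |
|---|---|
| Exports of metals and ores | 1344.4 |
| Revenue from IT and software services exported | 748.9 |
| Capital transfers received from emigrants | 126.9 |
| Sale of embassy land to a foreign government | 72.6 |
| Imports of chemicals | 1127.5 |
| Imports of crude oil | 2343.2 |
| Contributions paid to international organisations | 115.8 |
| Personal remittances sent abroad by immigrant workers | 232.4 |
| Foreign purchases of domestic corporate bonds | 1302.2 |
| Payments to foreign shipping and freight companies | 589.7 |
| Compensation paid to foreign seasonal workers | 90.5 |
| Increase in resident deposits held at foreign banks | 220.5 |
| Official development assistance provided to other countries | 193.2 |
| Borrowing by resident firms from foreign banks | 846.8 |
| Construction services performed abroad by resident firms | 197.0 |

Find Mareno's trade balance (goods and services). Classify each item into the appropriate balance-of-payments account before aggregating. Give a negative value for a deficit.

Goods: 1344.4 - 1127.5 - 2343.2 = -2126.3
Services: -589.7 + 197.0 + 748.9 = 356.2
Trade balance = -2126.3 + 356.2 = -1770.1
(Excluded from the trade balance — capital account: capital transfers received from emigrants 126.9, sale of embassy land to a foreign government 72.6; secondary income: contributions paid to international organisations 115.8, personal remittances sent abroad by immigrant workers 232.4, official development assistance provided to other countries 193.2; financial account: foreign purchases of domestic corporate bonds 1302.2, increase in resident deposits held at foreign banks 220.5, borrowing by resident firms from foreign banks 846.8; primary income: compensation paid to foreign seasonal workers 90.5.)

-1770.1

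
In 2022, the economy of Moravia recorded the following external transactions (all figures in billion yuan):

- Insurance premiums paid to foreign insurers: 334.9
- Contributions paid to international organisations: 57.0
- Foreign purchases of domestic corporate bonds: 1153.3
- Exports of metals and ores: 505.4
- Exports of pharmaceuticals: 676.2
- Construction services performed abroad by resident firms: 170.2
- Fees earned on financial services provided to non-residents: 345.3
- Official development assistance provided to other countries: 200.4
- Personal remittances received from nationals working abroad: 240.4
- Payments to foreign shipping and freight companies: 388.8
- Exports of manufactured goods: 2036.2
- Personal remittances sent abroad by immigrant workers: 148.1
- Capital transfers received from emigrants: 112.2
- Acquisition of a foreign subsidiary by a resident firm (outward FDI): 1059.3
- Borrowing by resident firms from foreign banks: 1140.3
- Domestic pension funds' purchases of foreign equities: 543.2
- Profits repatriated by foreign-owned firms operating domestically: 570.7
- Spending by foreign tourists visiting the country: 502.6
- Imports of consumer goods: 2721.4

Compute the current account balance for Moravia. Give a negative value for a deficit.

Goods: 2036.2 - 2721.4 + 676.2 + 505.4 = 496.4
Services: -388.8 + 345.3 + 502.6 - 334.9 + 170.2 = 294.4
Primary income: -570.7
Secondary income: -57.0 - 148.1 + 240.4 - 200.4 = -165.1
Current account = 496.4 + 294.4 + (-570.7) + (-165.1) = 55.0
(Excluded from the current account — financial account: foreign purchases of domestic corporate bonds 1153.3, acquisition of a foreign subsidiary by a resident firm (outward FDI) 1059.3, borrowing by resident firms from foreign banks 1140.3, domestic pension funds' purchases of foreign equities 543.2; capital account: capital transfers received from emigrants 112.2.)

55.0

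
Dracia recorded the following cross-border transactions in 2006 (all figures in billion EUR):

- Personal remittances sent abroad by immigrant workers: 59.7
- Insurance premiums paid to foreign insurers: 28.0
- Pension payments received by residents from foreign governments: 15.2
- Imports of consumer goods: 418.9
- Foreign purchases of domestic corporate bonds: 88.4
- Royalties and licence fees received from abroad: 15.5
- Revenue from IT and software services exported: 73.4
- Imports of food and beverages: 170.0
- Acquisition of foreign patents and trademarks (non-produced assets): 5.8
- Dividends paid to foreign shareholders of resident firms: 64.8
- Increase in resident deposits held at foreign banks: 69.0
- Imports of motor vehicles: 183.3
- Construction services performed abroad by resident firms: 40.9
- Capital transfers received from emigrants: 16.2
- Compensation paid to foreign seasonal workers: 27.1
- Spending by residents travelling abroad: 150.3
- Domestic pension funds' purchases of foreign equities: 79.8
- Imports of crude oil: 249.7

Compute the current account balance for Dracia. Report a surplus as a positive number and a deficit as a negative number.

-1206.8

Goods: -183.3 - 418.9 - 170.0 - 249.7 = -1021.9
Services: 15.5 - 150.3 + 40.9 - 28.0 + 73.4 = -48.5
Primary income: -27.1 - 64.8 = -91.9
Secondary income: -59.7 + 15.2 = -44.5
Current account = (-1021.9) + (-48.5) + (-91.9) + (-44.5) = -1206.8
(Excluded from the current account — financial account: foreign purchases of domestic corporate bonds 88.4, increase in resident deposits held at foreign banks 69.0, domestic pension funds' purchases of foreign equities 79.8; capital account: acquisition of foreign patents and trademarks (non-produced assets) 5.8, capital transfers received from emigrants 16.2.)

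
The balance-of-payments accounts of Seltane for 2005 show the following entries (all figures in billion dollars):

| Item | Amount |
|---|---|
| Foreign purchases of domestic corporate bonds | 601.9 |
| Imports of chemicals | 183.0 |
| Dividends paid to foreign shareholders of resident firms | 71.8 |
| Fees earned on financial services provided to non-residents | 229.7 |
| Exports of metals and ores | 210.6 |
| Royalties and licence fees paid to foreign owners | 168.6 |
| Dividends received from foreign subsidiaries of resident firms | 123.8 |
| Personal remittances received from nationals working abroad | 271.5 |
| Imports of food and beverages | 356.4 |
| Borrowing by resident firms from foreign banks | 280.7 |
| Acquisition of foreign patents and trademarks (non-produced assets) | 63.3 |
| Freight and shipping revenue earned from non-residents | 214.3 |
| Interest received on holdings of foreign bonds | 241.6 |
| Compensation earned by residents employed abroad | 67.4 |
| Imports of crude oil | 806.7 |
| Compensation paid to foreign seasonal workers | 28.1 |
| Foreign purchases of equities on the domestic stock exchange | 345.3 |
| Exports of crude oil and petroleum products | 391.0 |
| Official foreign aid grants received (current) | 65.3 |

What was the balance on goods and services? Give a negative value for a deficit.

Goods: -183.0 - 356.4 + 391.0 - 806.7 + 210.6 = -744.5
Services: -168.6 + 214.3 + 229.7 = 275.4
Trade balance = -744.5 + 275.4 = -469.1
(Excluded from the trade balance — financial account: foreign purchases of domestic corporate bonds 601.9, borrowing by resident firms from foreign banks 280.7, foreign purchases of equities on the domestic stock exchange 345.3; primary income: dividends paid to foreign shareholders of resident firms 71.8, dividends received from foreign subsidiaries of resident firms 123.8, interest received on holdings of foreign bonds 241.6, compensation earned by residents employed abroad 67.4, compensation paid to foreign seasonal workers 28.1; secondary income: personal remittances received from nationals working abroad 271.5, official foreign aid grants received (current) 65.3; capital account: acquisition of foreign patents and trademarks (non-produced assets) 63.3.)

-469.1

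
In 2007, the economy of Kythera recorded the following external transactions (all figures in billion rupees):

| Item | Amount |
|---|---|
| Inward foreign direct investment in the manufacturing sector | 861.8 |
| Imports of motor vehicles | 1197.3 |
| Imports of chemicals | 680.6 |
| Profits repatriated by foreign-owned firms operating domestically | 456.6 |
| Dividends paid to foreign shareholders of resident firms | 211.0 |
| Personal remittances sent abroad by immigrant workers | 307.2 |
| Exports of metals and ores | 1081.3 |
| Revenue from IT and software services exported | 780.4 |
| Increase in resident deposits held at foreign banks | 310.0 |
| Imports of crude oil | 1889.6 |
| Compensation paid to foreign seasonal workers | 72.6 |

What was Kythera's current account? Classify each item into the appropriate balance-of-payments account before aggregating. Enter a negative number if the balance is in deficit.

-2953.2

Goods: -1197.3 + 1081.3 - 680.6 - 1889.6 = -2686.2
Services: 780.4
Primary income: -72.6 - 456.6 - 211.0 = -740.2
Secondary income: -307.2
Current account = (-2686.2) + 780.4 + (-740.2) + (-307.2) = -2953.2
(Excluded from the current account — financial account: inward foreign direct investment in the manufacturing sector 861.8, increase in resident deposits held at foreign banks 310.0.)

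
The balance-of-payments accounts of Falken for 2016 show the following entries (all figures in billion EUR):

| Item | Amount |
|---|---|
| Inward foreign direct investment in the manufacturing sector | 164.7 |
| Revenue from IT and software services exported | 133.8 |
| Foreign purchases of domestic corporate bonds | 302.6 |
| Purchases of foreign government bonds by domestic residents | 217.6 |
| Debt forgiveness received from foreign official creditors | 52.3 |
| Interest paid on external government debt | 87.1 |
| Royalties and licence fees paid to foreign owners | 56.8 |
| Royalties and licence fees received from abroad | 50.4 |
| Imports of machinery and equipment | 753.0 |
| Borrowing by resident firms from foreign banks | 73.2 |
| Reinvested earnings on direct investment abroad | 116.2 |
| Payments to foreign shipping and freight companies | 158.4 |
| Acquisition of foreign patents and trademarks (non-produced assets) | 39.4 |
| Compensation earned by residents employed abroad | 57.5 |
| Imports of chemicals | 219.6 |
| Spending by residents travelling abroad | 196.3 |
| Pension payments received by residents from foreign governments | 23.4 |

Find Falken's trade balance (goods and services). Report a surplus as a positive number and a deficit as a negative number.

Goods: -753.0 - 219.6 = -972.6
Services: 50.4 - 158.4 - 56.8 - 196.3 + 133.8 = -227.3
Trade balance = -972.6 + (-227.3) = -1199.9
(Excluded from the trade balance — financial account: inward foreign direct investment in the manufacturing sector 164.7, foreign purchases of domestic corporate bonds 302.6, purchases of foreign government bonds by domestic residents 217.6, borrowing by resident firms from foreign banks 73.2; capital account: debt forgiveness received from foreign official creditors 52.3, acquisition of foreign patents and trademarks (non-produced assets) 39.4; primary income: interest paid on external government debt 87.1, reinvested earnings on direct investment abroad 116.2, compensation earned by residents employed abroad 57.5; secondary income: pension payments received by residents from foreign governments 23.4.)

-1199.9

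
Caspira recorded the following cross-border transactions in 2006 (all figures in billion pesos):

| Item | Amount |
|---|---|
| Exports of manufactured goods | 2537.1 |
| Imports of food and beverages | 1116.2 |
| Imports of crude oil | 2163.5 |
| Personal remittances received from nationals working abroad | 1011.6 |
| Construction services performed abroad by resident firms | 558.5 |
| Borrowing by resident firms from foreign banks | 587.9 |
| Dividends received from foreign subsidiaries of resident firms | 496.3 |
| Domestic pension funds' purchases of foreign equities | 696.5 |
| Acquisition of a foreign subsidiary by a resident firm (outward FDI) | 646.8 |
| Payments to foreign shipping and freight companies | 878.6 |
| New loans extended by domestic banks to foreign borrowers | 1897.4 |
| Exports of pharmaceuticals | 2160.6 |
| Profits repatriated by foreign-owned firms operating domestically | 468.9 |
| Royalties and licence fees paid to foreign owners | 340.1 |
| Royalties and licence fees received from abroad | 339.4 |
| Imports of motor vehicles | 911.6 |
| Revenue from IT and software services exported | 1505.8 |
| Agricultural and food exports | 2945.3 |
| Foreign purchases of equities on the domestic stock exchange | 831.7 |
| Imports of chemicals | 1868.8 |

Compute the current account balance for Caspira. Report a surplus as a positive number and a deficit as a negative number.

Goods: -1868.8 + 2945.3 + 2160.6 - 911.6 + 2537.1 - 2163.5 - 1116.2 = 1582.9
Services: -340.1 - 878.6 + 1505.8 + 558.5 + 339.4 = 1185.0
Primary income: 496.3 - 468.9 = 27.4
Secondary income: 1011.6
Current account = 1582.9 + 1185.0 + 27.4 + 1011.6 = 3806.9
(Excluded from the current account — financial account: borrowing by resident firms from foreign banks 587.9, domestic pension funds' purchases of foreign equities 696.5, acquisition of a foreign subsidiary by a resident firm (outward FDI) 646.8, new loans extended by domestic banks to foreign borrowers 1897.4, foreign purchases of equities on the domestic stock exchange 831.7.)

3806.9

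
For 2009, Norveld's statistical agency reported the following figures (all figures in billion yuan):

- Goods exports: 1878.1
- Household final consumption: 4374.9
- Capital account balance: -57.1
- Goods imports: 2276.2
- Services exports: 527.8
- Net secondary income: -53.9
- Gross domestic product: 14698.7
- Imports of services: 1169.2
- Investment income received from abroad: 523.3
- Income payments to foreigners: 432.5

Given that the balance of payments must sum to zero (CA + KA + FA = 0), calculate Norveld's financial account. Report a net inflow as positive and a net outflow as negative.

Goods balance = 1878.1 - 2276.2 = -398.1
Services balance = 527.8 - 1169.2 = -641.4
Trade balance (goods + services) = -398.1 + (-641.4) = -1039.5
Net primary income = 523.3 - 432.5 = 90.8
Net secondary income = -53.9
Current account = -1039.5 + 90.8 + (-53.9) = -1002.6
Financial account = -(-1002.6 + (-57.1)) = 1059.7

1059.7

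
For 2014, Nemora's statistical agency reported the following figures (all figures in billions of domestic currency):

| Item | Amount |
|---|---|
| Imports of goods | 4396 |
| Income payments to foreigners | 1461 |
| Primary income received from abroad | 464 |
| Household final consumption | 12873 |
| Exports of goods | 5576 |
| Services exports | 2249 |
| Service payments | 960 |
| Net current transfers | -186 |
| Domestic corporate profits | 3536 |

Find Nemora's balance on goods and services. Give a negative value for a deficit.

2469

Goods balance = 5576 - 4396 = 1180
Services balance = 2249 - 960 = 1289
Trade balance (goods + services) = 1180 + 1289 = 2469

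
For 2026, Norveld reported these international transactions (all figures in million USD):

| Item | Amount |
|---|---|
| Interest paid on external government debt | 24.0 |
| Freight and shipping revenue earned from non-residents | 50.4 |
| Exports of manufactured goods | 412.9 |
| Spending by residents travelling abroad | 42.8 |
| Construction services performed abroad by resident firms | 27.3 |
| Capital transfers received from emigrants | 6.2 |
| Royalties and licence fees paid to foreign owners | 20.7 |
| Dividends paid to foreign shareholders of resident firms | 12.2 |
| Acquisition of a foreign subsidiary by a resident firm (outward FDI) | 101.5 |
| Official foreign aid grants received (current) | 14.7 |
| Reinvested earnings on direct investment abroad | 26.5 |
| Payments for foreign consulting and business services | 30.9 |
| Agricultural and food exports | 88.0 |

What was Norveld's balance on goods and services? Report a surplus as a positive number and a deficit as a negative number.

Goods: 88.0 + 412.9 = 500.9
Services: 27.3 - 42.8 - 20.7 + 50.4 - 30.9 = -16.7
Trade balance = 500.9 + (-16.7) = 484.2
(Excluded from the trade balance — primary income: interest paid on external government debt 24.0, dividends paid to foreign shareholders of resident firms 12.2, reinvested earnings on direct investment abroad 26.5; capital account: capital transfers received from emigrants 6.2; financial account: acquisition of a foreign subsidiary by a resident firm (outward FDI) 101.5; secondary income: official foreign aid grants received (current) 14.7.)

484.2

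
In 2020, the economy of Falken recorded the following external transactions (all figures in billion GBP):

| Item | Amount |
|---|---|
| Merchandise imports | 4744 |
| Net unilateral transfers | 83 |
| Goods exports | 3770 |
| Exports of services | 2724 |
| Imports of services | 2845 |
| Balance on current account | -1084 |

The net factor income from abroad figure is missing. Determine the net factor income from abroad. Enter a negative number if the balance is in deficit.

-72

Current account = goods balance + services balance + net primary income + net secondary income
Sum of the known components = -1012
Net factor income from abroad = CA - (known components) = -1084 - (-1012) = -72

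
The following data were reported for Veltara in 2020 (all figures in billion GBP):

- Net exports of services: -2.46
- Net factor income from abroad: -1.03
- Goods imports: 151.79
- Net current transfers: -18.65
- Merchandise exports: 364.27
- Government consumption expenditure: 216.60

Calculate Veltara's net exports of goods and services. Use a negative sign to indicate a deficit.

Goods balance = 364.27 - 151.79 = 212.48
Services balance = -2.46
Trade balance (goods + services) = 212.48 + (-2.46) = 210.02

210.02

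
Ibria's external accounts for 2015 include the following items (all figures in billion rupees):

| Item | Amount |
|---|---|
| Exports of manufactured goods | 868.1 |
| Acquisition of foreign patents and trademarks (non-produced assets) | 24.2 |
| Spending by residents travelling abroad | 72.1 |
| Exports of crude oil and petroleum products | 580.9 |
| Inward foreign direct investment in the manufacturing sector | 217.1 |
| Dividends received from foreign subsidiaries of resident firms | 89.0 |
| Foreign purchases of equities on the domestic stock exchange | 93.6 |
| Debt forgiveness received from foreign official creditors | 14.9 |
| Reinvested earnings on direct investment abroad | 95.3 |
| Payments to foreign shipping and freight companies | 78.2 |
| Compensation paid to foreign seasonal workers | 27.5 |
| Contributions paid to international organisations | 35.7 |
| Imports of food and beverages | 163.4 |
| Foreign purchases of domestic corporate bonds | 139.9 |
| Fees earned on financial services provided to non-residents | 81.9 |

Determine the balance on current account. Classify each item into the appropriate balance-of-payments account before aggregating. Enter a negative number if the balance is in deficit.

Goods: 868.1 + 580.9 - 163.4 = 1285.6
Services: -78.2 + 81.9 - 72.1 = -68.4
Primary income: 89.0 - 27.5 + 95.3 = 156.8
Secondary income: -35.7
Current account = 1285.6 + (-68.4) + 156.8 + (-35.7) = 1338.3
(Excluded from the current account — capital account: acquisition of foreign patents and trademarks (non-produced assets) 24.2, debt forgiveness received from foreign official creditors 14.9; financial account: inward foreign direct investment in the manufacturing sector 217.1, foreign purchases of equities on the domestic stock exchange 93.6, foreign purchases of domestic corporate bonds 139.9.)

1338.3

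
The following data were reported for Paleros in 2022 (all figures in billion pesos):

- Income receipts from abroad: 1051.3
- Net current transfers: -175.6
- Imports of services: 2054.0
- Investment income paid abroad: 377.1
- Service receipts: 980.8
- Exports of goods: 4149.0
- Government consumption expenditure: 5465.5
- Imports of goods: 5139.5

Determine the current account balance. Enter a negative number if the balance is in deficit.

-1565.1

Goods balance = 4149.0 - 5139.5 = -990.5
Services balance = 980.8 - 2054.0 = -1073.2
Trade balance (goods + services) = -990.5 + (-1073.2) = -2063.7
Net primary income = 1051.3 - 377.1 = 674.2
Net secondary income = -175.6
Current account = -2063.7 + 674.2 + (-175.6) = -1565.1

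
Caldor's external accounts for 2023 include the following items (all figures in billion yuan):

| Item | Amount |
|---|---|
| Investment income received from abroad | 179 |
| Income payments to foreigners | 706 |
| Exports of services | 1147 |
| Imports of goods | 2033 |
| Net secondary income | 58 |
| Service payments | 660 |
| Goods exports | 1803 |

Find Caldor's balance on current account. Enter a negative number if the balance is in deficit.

-212

Goods balance = 1803 - 2033 = -230
Services balance = 1147 - 660 = 487
Trade balance (goods + services) = -230 + 487 = 257
Net primary income = 179 - 706 = -527
Net secondary income = 58
Current account = 257 + (-527) + 58 = -212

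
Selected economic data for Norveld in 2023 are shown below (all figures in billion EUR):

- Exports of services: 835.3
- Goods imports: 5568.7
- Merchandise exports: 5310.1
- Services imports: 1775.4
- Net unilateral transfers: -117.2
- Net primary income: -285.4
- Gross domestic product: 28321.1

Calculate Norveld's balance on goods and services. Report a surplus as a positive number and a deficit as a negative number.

Goods balance = 5310.1 - 5568.7 = -258.6
Services balance = 835.3 - 1775.4 = -940.1
Trade balance (goods + services) = -258.6 + (-940.1) = -1198.7

-1198.7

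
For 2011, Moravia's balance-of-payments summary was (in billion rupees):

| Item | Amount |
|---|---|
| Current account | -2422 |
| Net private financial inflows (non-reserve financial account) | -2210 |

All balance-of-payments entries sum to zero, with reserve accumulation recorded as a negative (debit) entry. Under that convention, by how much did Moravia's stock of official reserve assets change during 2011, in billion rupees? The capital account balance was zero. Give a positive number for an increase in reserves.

-4632

Official reserve transactions balance = -((-2422) + (-2210)) = 4632
An accumulation of reserves is recorded as a debit (negative entry), so the change in the stock of reserves is the negative of that balance.
Change in official reserves = -(4632) = -4632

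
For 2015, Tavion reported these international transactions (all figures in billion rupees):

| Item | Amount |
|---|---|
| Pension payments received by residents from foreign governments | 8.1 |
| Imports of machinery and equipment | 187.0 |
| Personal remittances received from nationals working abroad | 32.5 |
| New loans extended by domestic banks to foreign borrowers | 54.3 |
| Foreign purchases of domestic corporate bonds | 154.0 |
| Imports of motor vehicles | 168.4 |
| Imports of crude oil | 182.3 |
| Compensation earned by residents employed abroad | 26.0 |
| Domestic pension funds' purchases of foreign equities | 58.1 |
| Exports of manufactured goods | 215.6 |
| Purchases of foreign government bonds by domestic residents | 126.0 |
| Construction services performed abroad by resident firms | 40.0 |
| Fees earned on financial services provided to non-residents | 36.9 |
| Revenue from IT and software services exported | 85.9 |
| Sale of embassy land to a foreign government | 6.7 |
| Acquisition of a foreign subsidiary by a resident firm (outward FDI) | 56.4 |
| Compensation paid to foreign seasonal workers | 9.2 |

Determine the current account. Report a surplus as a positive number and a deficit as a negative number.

Goods: -187.0 - 182.3 - 168.4 + 215.6 = -322.1
Services: 85.9 + 36.9 + 40.0 = 162.8
Primary income: 26.0 - 9.2 = 16.8
Secondary income: 32.5 + 8.1 = 40.6
Current account = (-322.1) + 162.8 + 16.8 + 40.6 = -101.9
(Excluded from the current account — financial account: new loans extended by domestic banks to foreign borrowers 54.3, foreign purchases of domestic corporate bonds 154.0, domestic pension funds' purchases of foreign equities 58.1, purchases of foreign government bonds by domestic residents 126.0, acquisition of a foreign subsidiary by a resident firm (outward FDI) 56.4; capital account: sale of embassy land to a foreign government 6.7.)

-101.9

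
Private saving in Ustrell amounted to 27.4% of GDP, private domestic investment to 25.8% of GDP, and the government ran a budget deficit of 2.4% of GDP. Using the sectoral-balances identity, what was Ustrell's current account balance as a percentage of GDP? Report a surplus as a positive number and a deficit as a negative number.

-0.8

By the sectoral-balances identity, CA = (S_private - I) + (T - G).
Private balance = 27.4 - 25.8 = 1.6
Government balance (T - G) = -2.4
CA = 1.6 + (-2.4) = -0.8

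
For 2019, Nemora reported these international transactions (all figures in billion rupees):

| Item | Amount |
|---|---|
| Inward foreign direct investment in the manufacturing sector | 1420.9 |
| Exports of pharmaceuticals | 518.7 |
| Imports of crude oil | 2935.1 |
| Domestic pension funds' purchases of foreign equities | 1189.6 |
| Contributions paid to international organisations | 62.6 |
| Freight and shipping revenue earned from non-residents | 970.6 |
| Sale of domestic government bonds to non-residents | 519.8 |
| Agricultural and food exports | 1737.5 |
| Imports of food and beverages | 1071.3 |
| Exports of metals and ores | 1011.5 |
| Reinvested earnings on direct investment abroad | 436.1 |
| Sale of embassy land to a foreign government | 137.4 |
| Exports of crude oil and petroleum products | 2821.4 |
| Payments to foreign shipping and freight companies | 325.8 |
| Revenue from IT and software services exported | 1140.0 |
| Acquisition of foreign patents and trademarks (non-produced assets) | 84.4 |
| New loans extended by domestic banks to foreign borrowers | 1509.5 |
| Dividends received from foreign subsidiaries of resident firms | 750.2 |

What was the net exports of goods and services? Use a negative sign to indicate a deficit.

3867.5

Goods: 1737.5 - 2935.1 + 1011.5 + 2821.4 - 1071.3 + 518.7 = 2082.7
Services: 970.6 + 1140.0 - 325.8 = 1784.8
Trade balance = 2082.7 + 1784.8 = 3867.5
(Excluded from the trade balance — financial account: inward foreign direct investment in the manufacturing sector 1420.9, domestic pension funds' purchases of foreign equities 1189.6, sale of domestic government bonds to non-residents 519.8, new loans extended by domestic banks to foreign borrowers 1509.5; secondary income: contributions paid to international organisations 62.6; primary income: reinvested earnings on direct investment abroad 436.1, dividends received from foreign subsidiaries of resident firms 750.2; capital account: sale of embassy land to a foreign government 137.4, acquisition of foreign patents and trademarks (non-produced assets) 84.4.)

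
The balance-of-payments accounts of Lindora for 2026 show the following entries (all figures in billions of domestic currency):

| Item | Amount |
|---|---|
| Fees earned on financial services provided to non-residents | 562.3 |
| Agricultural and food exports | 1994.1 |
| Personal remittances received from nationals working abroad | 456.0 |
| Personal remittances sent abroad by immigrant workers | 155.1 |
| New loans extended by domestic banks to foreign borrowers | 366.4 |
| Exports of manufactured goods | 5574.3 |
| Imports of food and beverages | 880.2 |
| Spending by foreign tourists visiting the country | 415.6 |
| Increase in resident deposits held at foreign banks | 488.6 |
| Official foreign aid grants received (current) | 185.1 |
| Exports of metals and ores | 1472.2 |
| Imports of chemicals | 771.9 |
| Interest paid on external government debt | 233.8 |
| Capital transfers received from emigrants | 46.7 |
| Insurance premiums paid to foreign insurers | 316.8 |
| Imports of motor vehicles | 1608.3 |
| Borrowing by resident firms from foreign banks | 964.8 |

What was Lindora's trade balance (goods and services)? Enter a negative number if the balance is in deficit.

6441.3

Goods: -880.2 + 1472.2 - 1608.3 + 1994.1 + 5574.3 - 771.9 = 5780.2
Services: 415.6 - 316.8 + 562.3 = 661.1
Trade balance = 5780.2 + 661.1 = 6441.3
(Excluded from the trade balance — secondary income: personal remittances received from nationals working abroad 456.0, personal remittances sent abroad by immigrant workers 155.1, official foreign aid grants received (current) 185.1; financial account: new loans extended by domestic banks to foreign borrowers 366.4, increase in resident deposits held at foreign banks 488.6, borrowing by resident firms from foreign banks 964.8; primary income: interest paid on external government debt 233.8; capital account: capital transfers received from emigrants 46.7.)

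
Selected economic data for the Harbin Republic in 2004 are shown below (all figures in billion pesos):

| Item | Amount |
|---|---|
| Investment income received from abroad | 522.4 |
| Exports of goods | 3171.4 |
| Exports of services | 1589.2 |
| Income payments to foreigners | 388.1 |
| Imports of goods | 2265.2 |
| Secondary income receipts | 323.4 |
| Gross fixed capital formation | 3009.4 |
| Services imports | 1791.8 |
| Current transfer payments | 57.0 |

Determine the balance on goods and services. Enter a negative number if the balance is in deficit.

703.6

Goods balance = 3171.4 - 2265.2 = 906.2
Services balance = 1589.2 - 1791.8 = -202.6
Trade balance (goods + services) = 906.2 + (-202.6) = 703.6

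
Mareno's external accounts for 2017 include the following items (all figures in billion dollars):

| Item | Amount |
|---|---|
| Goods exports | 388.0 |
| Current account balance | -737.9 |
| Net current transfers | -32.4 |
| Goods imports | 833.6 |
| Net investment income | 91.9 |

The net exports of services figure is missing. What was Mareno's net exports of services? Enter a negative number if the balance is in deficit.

Current account = goods balance + services balance + net primary income + net secondary income
Sum of the known components = -386.1
Net exports of services = CA - (known components) = -737.9 - (-386.1) = -351.8

-351.8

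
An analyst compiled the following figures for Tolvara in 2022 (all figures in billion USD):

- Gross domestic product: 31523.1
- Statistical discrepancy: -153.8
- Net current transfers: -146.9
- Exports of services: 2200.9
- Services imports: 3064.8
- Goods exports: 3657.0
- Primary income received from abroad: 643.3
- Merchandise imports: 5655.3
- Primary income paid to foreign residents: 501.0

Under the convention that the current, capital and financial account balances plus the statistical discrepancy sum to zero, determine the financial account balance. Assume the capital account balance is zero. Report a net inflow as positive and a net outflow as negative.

3020.6

Goods balance = 3657.0 - 5655.3 = -1998.3
Services balance = 2200.9 - 3064.8 = -863.9
Trade balance (goods + services) = -1998.3 + (-863.9) = -2862.2
Net primary income = 643.3 - 501.0 = 142.3
Net secondary income = -146.9
Current account = -2862.2 + 142.3 + (-146.9) = -2866.8
Financial account = -(-2866.8 + (-153.8)) = 3020.6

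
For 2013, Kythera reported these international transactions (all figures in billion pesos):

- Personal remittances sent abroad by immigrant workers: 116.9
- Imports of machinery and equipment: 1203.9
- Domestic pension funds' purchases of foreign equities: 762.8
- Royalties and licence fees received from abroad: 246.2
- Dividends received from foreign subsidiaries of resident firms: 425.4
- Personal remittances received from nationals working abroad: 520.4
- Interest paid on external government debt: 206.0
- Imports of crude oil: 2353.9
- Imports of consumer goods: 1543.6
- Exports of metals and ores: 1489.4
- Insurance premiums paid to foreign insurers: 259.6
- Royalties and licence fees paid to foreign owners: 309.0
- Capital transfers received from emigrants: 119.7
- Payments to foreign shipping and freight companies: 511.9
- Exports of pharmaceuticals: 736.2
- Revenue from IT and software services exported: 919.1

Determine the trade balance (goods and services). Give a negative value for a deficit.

Goods: 736.2 - 2353.9 - 1543.6 + 1489.4 - 1203.9 = -2875.8
Services: -309.0 - 511.9 + 919.1 + 246.2 - 259.6 = 84.8
Trade balance = -2875.8 + 84.8 = -2791.0
(Excluded from the trade balance — secondary income: personal remittances sent abroad by immigrant workers 116.9, personal remittances received from nationals working abroad 520.4; financial account: domestic pension funds' purchases of foreign equities 762.8; primary income: dividends received from foreign subsidiaries of resident firms 425.4, interest paid on external government debt 206.0; capital account: capital transfers received from emigrants 119.7.)

-2791.0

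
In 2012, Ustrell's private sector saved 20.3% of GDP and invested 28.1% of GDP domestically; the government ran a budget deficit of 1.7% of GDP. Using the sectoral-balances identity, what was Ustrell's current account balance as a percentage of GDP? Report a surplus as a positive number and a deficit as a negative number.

-9.5

By the sectoral-balances identity, CA = (S_private - I) + (T - G).
Private balance = 20.3 - 28.1 = -7.8
Government balance (T - G) = -1.7
CA = -7.8 + (-1.7) = -9.5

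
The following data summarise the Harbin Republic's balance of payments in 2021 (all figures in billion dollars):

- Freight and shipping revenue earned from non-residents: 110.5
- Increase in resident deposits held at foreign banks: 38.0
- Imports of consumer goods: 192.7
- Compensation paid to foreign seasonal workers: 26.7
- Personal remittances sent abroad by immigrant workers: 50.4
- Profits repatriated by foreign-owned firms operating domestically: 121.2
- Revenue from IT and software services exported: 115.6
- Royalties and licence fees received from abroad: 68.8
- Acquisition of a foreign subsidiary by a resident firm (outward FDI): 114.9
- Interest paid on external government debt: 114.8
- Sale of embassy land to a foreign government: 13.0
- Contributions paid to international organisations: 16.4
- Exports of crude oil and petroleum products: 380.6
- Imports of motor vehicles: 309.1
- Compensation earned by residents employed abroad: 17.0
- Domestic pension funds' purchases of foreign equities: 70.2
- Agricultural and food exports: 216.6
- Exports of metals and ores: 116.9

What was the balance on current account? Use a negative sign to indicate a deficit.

194.7

Goods: 380.6 - 192.7 + 116.9 - 309.1 + 216.6 = 212.3
Services: 115.6 + 68.8 + 110.5 = 294.9
Primary income: 17.0 - 114.8 - 121.2 - 26.7 = -245.7
Secondary income: -50.4 - 16.4 = -66.8
Current account = 212.3 + 294.9 + (-245.7) + (-66.8) = 194.7
(Excluded from the current account — financial account: increase in resident deposits held at foreign banks 38.0, acquisition of a foreign subsidiary by a resident firm (outward FDI) 114.9, domestic pension funds' purchases of foreign equities 70.2; capital account: sale of embassy land to a foreign government 13.0.)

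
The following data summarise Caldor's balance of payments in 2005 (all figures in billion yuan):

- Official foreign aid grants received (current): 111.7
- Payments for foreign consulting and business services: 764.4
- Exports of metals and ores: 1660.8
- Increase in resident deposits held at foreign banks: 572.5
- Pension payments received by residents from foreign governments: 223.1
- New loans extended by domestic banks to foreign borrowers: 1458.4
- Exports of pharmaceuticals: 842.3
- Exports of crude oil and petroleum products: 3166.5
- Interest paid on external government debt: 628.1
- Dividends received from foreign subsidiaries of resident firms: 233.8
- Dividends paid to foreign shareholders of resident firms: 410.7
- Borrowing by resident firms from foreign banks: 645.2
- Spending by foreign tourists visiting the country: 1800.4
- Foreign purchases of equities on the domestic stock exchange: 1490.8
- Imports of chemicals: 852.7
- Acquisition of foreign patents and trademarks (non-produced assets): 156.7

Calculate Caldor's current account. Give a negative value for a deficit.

5382.7

Goods: 1660.8 - 852.7 + 842.3 + 3166.5 = 4816.9
Services: 1800.4 - 764.4 = 1036.0
Primary income: -410.7 + 233.8 - 628.1 = -805.0
Secondary income: 223.1 + 111.7 = 334.8
Current account = 4816.9 + 1036.0 + (-805.0) + 334.8 = 5382.7
(Excluded from the current account — financial account: increase in resident deposits held at foreign banks 572.5, new loans extended by domestic banks to foreign borrowers 1458.4, borrowing by resident firms from foreign banks 645.2, foreign purchases of equities on the domestic stock exchange 1490.8; capital account: acquisition of foreign patents and trademarks (non-produced assets) 156.7.)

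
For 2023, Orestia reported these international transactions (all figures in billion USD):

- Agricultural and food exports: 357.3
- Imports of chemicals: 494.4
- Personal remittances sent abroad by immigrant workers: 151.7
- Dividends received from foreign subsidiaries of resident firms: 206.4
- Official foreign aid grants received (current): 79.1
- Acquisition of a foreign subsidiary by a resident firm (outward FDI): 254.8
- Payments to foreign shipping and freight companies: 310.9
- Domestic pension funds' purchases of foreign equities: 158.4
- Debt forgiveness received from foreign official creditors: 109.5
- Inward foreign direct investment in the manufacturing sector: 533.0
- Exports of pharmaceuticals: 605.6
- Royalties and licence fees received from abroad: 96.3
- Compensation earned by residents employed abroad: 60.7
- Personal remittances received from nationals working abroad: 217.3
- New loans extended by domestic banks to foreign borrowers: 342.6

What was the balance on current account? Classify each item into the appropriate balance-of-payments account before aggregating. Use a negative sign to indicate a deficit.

665.7

Goods: -494.4 + 357.3 + 605.6 = 468.5
Services: -310.9 + 96.3 = -214.6
Primary income: 60.7 + 206.4 = 267.1
Secondary income: 79.1 - 151.7 + 217.3 = 144.7
Current account = 468.5 + (-214.6) + 267.1 + 144.7 = 665.7
(Excluded from the current account — financial account: acquisition of a foreign subsidiary by a resident firm (outward FDI) 254.8, domestic pension funds' purchases of foreign equities 158.4, inward foreign direct investment in the manufacturing sector 533.0, new loans extended by domestic banks to foreign borrowers 342.6; capital account: debt forgiveness received from foreign official creditors 109.5.)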